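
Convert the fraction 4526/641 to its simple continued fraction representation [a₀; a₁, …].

[7; 16, 2, 3, 2, 2]

Run the Euclidean algorithm, recording each quotient:
⌊4526/641⌋ = 7, remainder 39
⌊641/39⌋ = 16, remainder 17
⌊39/17⌋ = 2, remainder 5
⌊17/5⌋ = 3, remainder 2
⌊5/2⌋ = 2, remainder 1
⌊2/1⌋ = 2, remainder 0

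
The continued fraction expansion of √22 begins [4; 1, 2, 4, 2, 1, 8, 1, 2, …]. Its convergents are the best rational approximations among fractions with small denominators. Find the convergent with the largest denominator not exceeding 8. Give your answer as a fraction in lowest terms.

a_0 = 4: 4/1  (≤ bound)
a_1 = 1: 5/1  (≤ bound)
a_2 = 2: 14/3  (≤ bound)
a_3 = 4: 61/13  (> 8, stop)

14/3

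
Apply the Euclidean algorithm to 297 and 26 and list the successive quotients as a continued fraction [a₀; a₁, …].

Repeatedly divide and take the remainder:
297 = 11·26 + 11, so a_0 = 11
26 = 2·11 + 4, so a_1 = 2
11 = 2·4 + 3, so a_2 = 2
4 = 1·3 + 1, so a_3 = 1
3 = 3·1 + 0, so a_4 = 3

[11; 2, 2, 1, 3]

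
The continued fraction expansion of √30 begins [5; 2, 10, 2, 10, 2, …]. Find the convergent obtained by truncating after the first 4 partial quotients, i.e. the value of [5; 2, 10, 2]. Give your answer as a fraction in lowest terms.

241/44

a_0 = 5: 5/1
a_1 = 2: 11/2
a_2 = 10: 115/21
a_3 = 2: 241/44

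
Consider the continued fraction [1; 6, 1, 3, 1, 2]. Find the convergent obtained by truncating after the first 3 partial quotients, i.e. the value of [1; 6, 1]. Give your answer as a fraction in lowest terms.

Build up convergents one term at a time:
a_0 = 1: 1/1
a_1 = 6: 7/6
a_2 = 1: 8/7

8/7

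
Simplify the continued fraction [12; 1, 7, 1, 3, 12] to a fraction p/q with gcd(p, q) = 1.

Use the convergent recurrence hₖ = aₖ·hₖ₋₁ + hₖ₋₂ (and likewise for the denominators kₖ):
a_0 = 12: 12/1
a_1 = 1: 13/1
a_2 = 7: 103/8
a_3 = 1: 116/9
a_4 = 3: 451/35
a_5 = 12: 5528/429

5528/429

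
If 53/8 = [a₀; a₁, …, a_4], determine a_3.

Repeatedly divide and take the remainder:
53 = 6·8 + 5, so a_0 = 6
8 = 1·5 + 3, so a_1 = 1
5 = 1·3 + 2, so a_2 = 1
3 = 1·2 + 1, so a_3 = 1

1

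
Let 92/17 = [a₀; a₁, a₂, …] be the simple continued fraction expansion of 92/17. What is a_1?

Apply division with remainder until the remainder is 0:
92 ÷ 17 → quotient 5, remainder 7
17 ÷ 7 → quotient 2, remainder 3

2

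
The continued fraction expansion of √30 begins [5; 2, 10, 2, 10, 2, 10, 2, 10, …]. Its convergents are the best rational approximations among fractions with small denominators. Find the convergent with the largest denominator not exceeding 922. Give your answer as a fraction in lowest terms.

2525/461

List convergents until the denominator exceeds the bound:
a_0 = 5: 5/1  (≤ bound)
a_1 = 2: 11/2  (≤ bound)
a_2 = 10: 115/21  (≤ bound)
a_3 = 2: 241/44  (≤ bound)
a_4 = 10: 2525/461  (≤ bound)
a_5 = 2: 5291/966  (> 922, stop)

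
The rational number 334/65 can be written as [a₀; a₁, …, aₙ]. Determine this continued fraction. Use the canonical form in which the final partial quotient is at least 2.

334 = 5·65 + 9, so a_0 = 5
65 = 7·9 + 2, so a_1 = 7
9 = 4·2 + 1, so a_2 = 4
2 = 2·1 + 0, so a_3 = 2

[5; 7, 4, 2]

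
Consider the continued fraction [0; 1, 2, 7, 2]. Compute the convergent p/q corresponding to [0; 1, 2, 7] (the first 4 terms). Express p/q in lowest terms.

Start with 7.
2 + 1/(7/1) = 2 + 1/7 = 15/7
1 + 1/(15/7) = 1 + 7/15 = 22/15
0 + 1/(22/15) = 0 + 15/22 = 15/22

15/22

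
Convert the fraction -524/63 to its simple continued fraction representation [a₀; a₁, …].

Repeatedly divide and take the remainder:
⌊-524/63⌋ = -9, remainder 43
⌊63/43⌋ = 1, remainder 20
⌊43/20⌋ = 2, remainder 3
⌊20/3⌋ = 6, remainder 2
⌊3/2⌋ = 1, remainder 1
⌊2/1⌋ = 2, remainder 0

[-9; 1, 2, 6, 1, 2]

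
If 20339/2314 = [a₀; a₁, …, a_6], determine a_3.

Repeatedly divide and take the remainder:
20339 = 8·2314 + 1827, so a_0 = 8
2314 = 1·1827 + 487, so a_1 = 1
1827 = 3·487 + 366, so a_2 = 3
487 = 1·366 + 121, so a_3 = 1

1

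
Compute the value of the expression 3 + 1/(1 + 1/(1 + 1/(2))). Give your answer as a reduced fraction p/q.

a_0 = 3: 3/1
a_1 = 1: 4/1
a_2 = 1: 7/2
a_3 = 2: 18/5

18/5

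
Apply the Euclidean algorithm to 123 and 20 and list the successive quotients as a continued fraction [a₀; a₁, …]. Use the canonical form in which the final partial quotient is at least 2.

123 ÷ 20 → quotient 6, remainder 3
20 ÷ 3 → quotient 6, remainder 2
3 ÷ 2 → quotient 1, remainder 1
2 ÷ 1 → quotient 2, remainder 0

[6; 6, 1, 2]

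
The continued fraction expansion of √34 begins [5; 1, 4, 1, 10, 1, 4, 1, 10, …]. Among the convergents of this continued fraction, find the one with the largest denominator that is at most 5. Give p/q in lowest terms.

29/5

List convergents until the denominator exceeds the bound:
a_0 = 5: 5/1  (≤ bound)
a_1 = 1: 6/1  (≤ bound)
a_2 = 4: 29/5  (≤ bound)
a_3 = 1: 35/6  (> 5, stop)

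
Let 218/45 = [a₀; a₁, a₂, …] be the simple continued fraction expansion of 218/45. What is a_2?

5

Run the Euclidean algorithm, recording each quotient:
⌊218/45⌋ = 4, remainder 38
⌊45/38⌋ = 1, remainder 7
⌊38/7⌋ = 5, remainder 3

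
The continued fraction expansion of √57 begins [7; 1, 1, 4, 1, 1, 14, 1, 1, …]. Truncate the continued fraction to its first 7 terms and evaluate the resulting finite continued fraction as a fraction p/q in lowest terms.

2197/291

Build up convergents one term at a time:
a_0 = 7: 7/1
a_1 = 1: 8/1
a_2 = 1: 15/2
a_3 = 4: 68/9
a_4 = 1: 83/11
a_5 = 1: 151/20
a_6 = 14: 2197/291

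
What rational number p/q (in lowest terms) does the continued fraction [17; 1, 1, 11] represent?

403/23

Start with 11.
1 + 1/(11/1) = 1 + 1/11 = 12/11
1 + 1/(12/11) = 1 + 11/12 = 23/12
17 + 1/(23/12) = 17 + 12/23 = 403/23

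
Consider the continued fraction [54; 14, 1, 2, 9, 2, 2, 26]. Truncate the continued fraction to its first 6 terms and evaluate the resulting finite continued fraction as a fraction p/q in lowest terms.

46823/866

a_0 = 54: 54/1
a_1 = 14: 757/14
a_2 = 1: 811/15
a_3 = 2: 2379/44
a_4 = 9: 22222/411
a_5 = 2: 46823/866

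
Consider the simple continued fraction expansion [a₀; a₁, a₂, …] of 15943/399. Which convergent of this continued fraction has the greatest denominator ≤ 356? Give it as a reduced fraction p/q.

a_0 = 39: 39/1  (≤ bound)
a_1 = 1: 40/1  (≤ bound)
a_2 = 22: 919/23  (≤ bound)
a_3 = 2: 1878/47  (≤ bound)
a_4 = 8: 15943/399  (> 356, stop)

1878/47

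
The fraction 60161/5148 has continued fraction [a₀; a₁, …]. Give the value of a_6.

3

60161 ÷ 5148 → quotient 11, remainder 3533
5148 ÷ 3533 → quotient 1, remainder 1615
3533 ÷ 1615 → quotient 2, remainder 303
1615 ÷ 303 → quotient 5, remainder 100
303 ÷ 100 → quotient 3, remainder 3
100 ÷ 3 → quotient 33, remainder 1
3 ÷ 1 → quotient 3, remainder 0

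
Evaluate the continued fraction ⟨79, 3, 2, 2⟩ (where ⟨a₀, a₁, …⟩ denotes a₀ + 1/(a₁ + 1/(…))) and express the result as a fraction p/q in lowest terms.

Start with 2.
2 + 1/(2/1) = 2 + 1/2 = 5/2
3 + 1/(5/2) = 3 + 2/5 = 17/5
79 + 1/(17/5) = 79 + 5/17 = 1348/17

1348/17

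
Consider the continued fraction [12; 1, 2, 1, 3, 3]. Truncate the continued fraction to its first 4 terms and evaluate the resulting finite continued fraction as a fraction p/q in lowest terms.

51/4

Work from the innermost term outward:
Start with 1.
2 + 1/(1/1) = 2 + 1/1 = 3/1
1 + 1/(3/1) = 1 + 1/3 = 4/3
12 + 1/(4/3) = 12 + 3/4 = 51/4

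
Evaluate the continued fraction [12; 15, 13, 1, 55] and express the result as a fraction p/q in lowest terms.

a_0 = 12: 12/1
a_1 = 15: 181/15
a_2 = 13: 2365/196
a_3 = 1: 2546/211
a_4 = 55: 142395/11801

142395/11801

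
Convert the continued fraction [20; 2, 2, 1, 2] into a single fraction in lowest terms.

Use the convergent recurrence hₖ = aₖ·hₖ₋₁ + hₖ₋₂ (and likewise for the denominators kₖ):
a_0 = 20: 20/1
a_1 = 2: 41/2
a_2 = 2: 102/5
a_3 = 1: 143/7
a_4 = 2: 388/19

388/19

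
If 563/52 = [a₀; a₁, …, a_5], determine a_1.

563 ÷ 52 → quotient 10, remainder 43
52 ÷ 43 → quotient 1, remainder 9

1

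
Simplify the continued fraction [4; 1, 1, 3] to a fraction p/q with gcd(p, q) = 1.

Start with 3.
1 + 1/(3/1) = 1 + 1/3 = 4/3
1 + 1/(4/3) = 1 + 3/4 = 7/4
4 + 1/(7/4) = 4 + 4/7 = 32/7

32/7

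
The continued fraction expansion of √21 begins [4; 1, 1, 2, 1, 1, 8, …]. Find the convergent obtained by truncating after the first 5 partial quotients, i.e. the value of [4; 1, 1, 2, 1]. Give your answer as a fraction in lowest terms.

Compute successive convergents:
a_0 = 4: 4/1
a_1 = 1: 5/1
a_2 = 1: 9/2
a_3 = 2: 23/5
a_4 = 1: 32/7

32/7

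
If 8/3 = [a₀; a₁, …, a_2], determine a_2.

8 ÷ 3 → quotient 2, remainder 2
3 ÷ 2 → quotient 1, remainder 1
2 ÷ 1 → quotient 2, remainder 0

2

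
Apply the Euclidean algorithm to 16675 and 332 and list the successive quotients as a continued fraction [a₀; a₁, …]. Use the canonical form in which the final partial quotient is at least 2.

⌊16675/332⌋ = 50, remainder 75
⌊332/75⌋ = 4, remainder 32
⌊75/32⌋ = 2, remainder 11
⌊32/11⌋ = 2, remainder 10
⌊11/10⌋ = 1, remainder 1
⌊10/1⌋ = 10, remainder 0

[50; 4, 2, 2, 1, 10]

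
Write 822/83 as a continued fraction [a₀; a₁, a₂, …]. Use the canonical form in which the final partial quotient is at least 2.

822 = 9·83 + 75, so a_0 = 9
83 = 1·75 + 8, so a_1 = 1
75 = 9·8 + 3, so a_2 = 9
8 = 2·3 + 2, so a_3 = 2
3 = 1·2 + 1, so a_4 = 1
2 = 2·1 + 0, so a_5 = 2

[9; 1, 9, 2, 1, 2]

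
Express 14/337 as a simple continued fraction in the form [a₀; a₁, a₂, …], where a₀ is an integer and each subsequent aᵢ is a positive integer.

Repeatedly divide and take the remainder:
14 = 0·337 + 14, so a_0 = 0
337 = 24·14 + 1, so a_1 = 24
14 = 14·1 + 0, so a_2 = 14

[0; 24, 14]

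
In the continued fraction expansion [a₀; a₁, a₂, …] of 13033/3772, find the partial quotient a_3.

12

Apply division with remainder until the remainder is 0:
13033 = 3·3772 + 1717, so a_0 = 3
3772 = 2·1717 + 338, so a_1 = 2
1717 = 5·338 + 27, so a_2 = 5
338 = 12·27 + 14, so a_3 = 12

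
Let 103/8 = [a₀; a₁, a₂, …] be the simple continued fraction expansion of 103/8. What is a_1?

1

103 = 12·8 + 7, so a_0 = 12
8 = 1·7 + 1, so a_1 = 1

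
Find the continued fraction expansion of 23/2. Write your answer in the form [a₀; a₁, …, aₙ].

[11; 2]

23 ÷ 2 → quotient 11, remainder 1
2 ÷ 1 → quotient 2, remainder 0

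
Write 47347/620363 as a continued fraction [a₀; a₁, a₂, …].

[0; 13, 9, 1, 3, 7, 3, 53]

⌊47347/620363⌋ = 0, remainder 47347
⌊620363/47347⌋ = 13, remainder 4852
⌊47347/4852⌋ = 9, remainder 3679
⌊4852/3679⌋ = 1, remainder 1173
⌊3679/1173⌋ = 3, remainder 160
⌊1173/160⌋ = 7, remainder 53
⌊160/53⌋ = 3, remainder 1
⌊53/1⌋ = 53, remainder 0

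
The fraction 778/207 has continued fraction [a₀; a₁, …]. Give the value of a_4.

7

Repeatedly divide and take the remainder:
⌊778/207⌋ = 3, remainder 157
⌊207/157⌋ = 1, remainder 50
⌊157/50⌋ = 3, remainder 7
⌊50/7⌋ = 7, remainder 1
⌊7/1⌋ = 7, remainder 0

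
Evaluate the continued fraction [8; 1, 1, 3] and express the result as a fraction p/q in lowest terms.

60/7

Start with 3.
1 + 1/(3/1) = 1 + 1/3 = 4/3
1 + 1/(4/3) = 1 + 3/4 = 7/4
8 + 1/(7/4) = 8 + 4/7 = 60/7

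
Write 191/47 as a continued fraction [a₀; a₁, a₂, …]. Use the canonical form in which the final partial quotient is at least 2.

Apply division with remainder until the remainder is 0:
⌊191/47⌋ = 4, remainder 3
⌊47/3⌋ = 15, remainder 2
⌊3/2⌋ = 1, remainder 1
⌊2/1⌋ = 2, remainder 0

[4; 15, 1, 2]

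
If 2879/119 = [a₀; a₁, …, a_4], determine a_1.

5

2879 = 24·119 + 23, so a_0 = 24
119 = 5·23 + 4, so a_1 = 5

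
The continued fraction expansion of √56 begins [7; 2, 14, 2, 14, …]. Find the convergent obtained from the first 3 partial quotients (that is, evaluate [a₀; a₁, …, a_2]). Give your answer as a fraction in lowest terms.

a_0 = 7: 7/1
a_1 = 2: 15/2
a_2 = 14: 217/29

217/29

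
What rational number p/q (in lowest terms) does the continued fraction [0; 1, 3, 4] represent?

Build up convergents one term at a time:
a_0 = 0: 0/1
a_1 = 1: 1/1
a_2 = 3: 3/4
a_3 = 4: 13/17

13/17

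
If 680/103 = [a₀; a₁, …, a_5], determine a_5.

680 ÷ 103 → quotient 6, remainder 62
103 ÷ 62 → quotient 1, remainder 41
62 ÷ 41 → quotient 1, remainder 21
41 ÷ 21 → quotient 1, remainder 20
21 ÷ 20 → quotient 1, remainder 1
20 ÷ 1 → quotient 20, remainder 0

20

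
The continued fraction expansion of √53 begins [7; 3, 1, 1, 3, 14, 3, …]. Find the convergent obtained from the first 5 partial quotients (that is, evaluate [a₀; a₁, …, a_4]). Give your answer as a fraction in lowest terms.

Starting at the tail and folding back:
Start with 3.
1 + 1/(3/1) = 1 + 1/3 = 4/3
1 + 1/(4/3) = 1 + 3/4 = 7/4
3 + 1/(7/4) = 3 + 4/7 = 25/7
7 + 1/(25/7) = 7 + 7/25 = 182/25

182/25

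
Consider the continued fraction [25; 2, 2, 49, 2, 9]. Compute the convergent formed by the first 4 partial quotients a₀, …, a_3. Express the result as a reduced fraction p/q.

a_0 = 25: 25/1
a_1 = 2: 51/2
a_2 = 2: 127/5
a_3 = 49: 6274/247

6274/247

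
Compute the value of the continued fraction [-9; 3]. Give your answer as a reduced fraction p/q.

Start with 3.
-9 + 1/(3/1) = -9 + 1/3 = -26/3

-26/3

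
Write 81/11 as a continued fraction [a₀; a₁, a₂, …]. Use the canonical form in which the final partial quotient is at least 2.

[7; 2, 1, 3]

⌊81/11⌋ = 7, remainder 4
⌊11/4⌋ = 2, remainder 3
⌊4/3⌋ = 1, remainder 1
⌊3/1⌋ = 3, remainder 0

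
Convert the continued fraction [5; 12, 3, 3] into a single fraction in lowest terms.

a_0 = 5: 5/1
a_1 = 12: 61/12
a_2 = 3: 188/37
a_3 = 3: 625/123

625/123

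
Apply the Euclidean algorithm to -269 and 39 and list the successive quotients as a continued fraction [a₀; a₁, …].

[-7; 9, 1, 3]

-269 = -7·39 + 4, so a_0 = -7
39 = 9·4 + 3, so a_1 = 9
4 = 1·3 + 1, so a_2 = 1
3 = 3·1 + 0, so a_3 = 3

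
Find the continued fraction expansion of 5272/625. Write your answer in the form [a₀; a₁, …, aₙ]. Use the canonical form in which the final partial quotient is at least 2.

5272 ÷ 625 → quotient 8, remainder 272
625 ÷ 272 → quotient 2, remainder 81
272 ÷ 81 → quotient 3, remainder 29
81 ÷ 29 → quotient 2, remainder 23
29 ÷ 23 → quotient 1, remainder 6
23 ÷ 6 → quotient 3, remainder 5
6 ÷ 5 → quotient 1, remainder 1
5 ÷ 1 → quotient 5, remainder 0

[8; 2, 3, 2, 1, 3, 1, 5]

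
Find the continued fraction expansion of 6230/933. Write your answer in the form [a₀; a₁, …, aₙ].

[6; 1, 2, 10, 30]

6230 ÷ 933 → quotient 6, remainder 632
933 ÷ 632 → quotient 1, remainder 301
632 ÷ 301 → quotient 2, remainder 30
301 ÷ 30 → quotient 10, remainder 1
30 ÷ 1 → quotient 30, remainder 0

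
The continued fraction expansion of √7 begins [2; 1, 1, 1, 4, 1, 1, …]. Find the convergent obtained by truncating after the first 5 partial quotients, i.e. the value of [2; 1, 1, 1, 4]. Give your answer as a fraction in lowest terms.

37/14

Start with 4.
1 + 1/(4/1) = 1 + 1/4 = 5/4
1 + 1/(5/4) = 1 + 4/5 = 9/5
1 + 1/(9/5) = 1 + 5/9 = 14/9
2 + 1/(14/9) = 2 + 9/14 = 37/14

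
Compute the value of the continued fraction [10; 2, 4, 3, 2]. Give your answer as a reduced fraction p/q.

Use the convergent recurrence hₖ = aₖ·hₖ₋₁ + hₖ₋₂ (and likewise for the denominators kₖ):
a_0 = 10: 10/1
a_1 = 2: 21/2
a_2 = 4: 94/9
a_3 = 3: 303/29
a_4 = 2: 700/67

700/67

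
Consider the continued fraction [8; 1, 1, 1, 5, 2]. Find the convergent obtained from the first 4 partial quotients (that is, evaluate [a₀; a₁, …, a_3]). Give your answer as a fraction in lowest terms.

Start with 1.
1 + 1/(1/1) = 1 + 1/1 = 2/1
1 + 1/(2/1) = 1 + 1/2 = 3/2
8 + 1/(3/2) = 8 + 2/3 = 26/3

26/3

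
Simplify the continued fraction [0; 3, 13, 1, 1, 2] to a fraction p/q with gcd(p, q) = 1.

68/209

Collapse the nested fraction from the inside out:
Start with 2.
1 + 1/(2/1) = 1 + 1/2 = 3/2
1 + 1/(3/2) = 1 + 2/3 = 5/3
13 + 1/(5/3) = 13 + 3/5 = 68/5
3 + 1/(68/5) = 3 + 5/68 = 209/68
0 + 1/(209/68) = 0 + 68/209 = 68/209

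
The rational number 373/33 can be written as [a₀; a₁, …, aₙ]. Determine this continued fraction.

[11; 3, 3, 3]

Apply division with remainder until the remainder is 0:
⌊373/33⌋ = 11, remainder 10
⌊33/10⌋ = 3, remainder 3
⌊10/3⌋ = 3, remainder 1
⌊3/1⌋ = 3, remainder 0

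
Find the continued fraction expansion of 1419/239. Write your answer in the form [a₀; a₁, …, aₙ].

1419 = 5·239 + 224, so a_0 = 5
239 = 1·224 + 15, so a_1 = 1
224 = 14·15 + 14, so a_2 = 14
15 = 1·14 + 1, so a_3 = 1
14 = 14·1 + 0, so a_4 = 14

[5; 1, 14, 1, 14]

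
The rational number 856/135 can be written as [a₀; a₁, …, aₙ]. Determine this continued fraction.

856 ÷ 135 → quotient 6, remainder 46
135 ÷ 46 → quotient 2, remainder 43
46 ÷ 43 → quotient 1, remainder 3
43 ÷ 3 → quotient 14, remainder 1
3 ÷ 1 → quotient 3, remainder 0

[6; 2, 1, 14, 3]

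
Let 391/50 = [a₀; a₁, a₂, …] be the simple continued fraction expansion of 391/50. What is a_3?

1

⌊391/50⌋ = 7, remainder 41
⌊50/41⌋ = 1, remainder 9
⌊41/9⌋ = 4, remainder 5
⌊9/5⌋ = 1, remainder 4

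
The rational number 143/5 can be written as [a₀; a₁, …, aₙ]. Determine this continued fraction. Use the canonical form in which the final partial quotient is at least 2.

Apply division with remainder until the remainder is 0:
143 ÷ 5 → quotient 28, remainder 3
5 ÷ 3 → quotient 1, remainder 2
3 ÷ 2 → quotient 1, remainder 1
2 ÷ 1 → quotient 2, remainder 0

[28; 1, 1, 2]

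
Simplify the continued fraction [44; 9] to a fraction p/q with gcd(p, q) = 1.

a_0 = 44: 44/1
a_1 = 9: 397/9

397/9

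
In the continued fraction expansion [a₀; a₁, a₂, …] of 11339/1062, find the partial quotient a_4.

Repeatedly divide and take the remainder:
11339 = 10·1062 + 719, so a_0 = 10
1062 = 1·719 + 343, so a_1 = 1
719 = 2·343 + 33, so a_2 = 2
343 = 10·33 + 13, so a_3 = 10
33 = 2·13 + 7, so a_4 = 2

2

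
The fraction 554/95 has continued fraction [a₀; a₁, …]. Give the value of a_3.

1

⌊554/95⌋ = 5, remainder 79
⌊95/79⌋ = 1, remainder 16
⌊79/16⌋ = 4, remainder 15
⌊16/15⌋ = 1, remainder 1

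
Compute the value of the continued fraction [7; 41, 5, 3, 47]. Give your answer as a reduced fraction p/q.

a_0 = 7: 7/1
a_1 = 41: 288/41
a_2 = 5: 1447/206
a_3 = 3: 4629/659
a_4 = 47: 219010/31179

219010/31179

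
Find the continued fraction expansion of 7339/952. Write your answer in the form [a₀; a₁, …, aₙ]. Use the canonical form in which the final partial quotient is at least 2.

7339 ÷ 952 → quotient 7, remainder 675
952 ÷ 675 → quotient 1, remainder 277
675 ÷ 277 → quotient 2, remainder 121
277 ÷ 121 → quotient 2, remainder 35
121 ÷ 35 → quotient 3, remainder 16
35 ÷ 16 → quotient 2, remainder 3
16 ÷ 3 → quotient 5, remainder 1
3 ÷ 1 → quotient 3, remainder 0

[7; 1, 2, 2, 3, 2, 5, 3]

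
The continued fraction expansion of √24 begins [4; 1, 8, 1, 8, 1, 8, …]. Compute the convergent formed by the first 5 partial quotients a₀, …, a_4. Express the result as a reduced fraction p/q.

Starting at the tail and folding back:
Start with 8.
1 + 1/(8/1) = 1 + 1/8 = 9/8
8 + 1/(9/8) = 8 + 8/9 = 80/9
1 + 1/(80/9) = 1 + 9/80 = 89/80
4 + 1/(89/80) = 4 + 80/89 = 436/89

436/89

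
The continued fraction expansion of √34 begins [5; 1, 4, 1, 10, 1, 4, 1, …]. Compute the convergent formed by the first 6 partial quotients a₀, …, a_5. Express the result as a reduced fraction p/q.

Compute successive convergents:
a_0 = 5: 5/1
a_1 = 1: 6/1
a_2 = 4: 29/5
a_3 = 1: 35/6
a_4 = 10: 379/65
a_5 = 1: 414/71

414/71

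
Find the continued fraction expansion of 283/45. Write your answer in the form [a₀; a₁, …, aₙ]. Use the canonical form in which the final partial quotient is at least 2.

Run the Euclidean algorithm, recording each quotient:
283 ÷ 45 → quotient 6, remainder 13
45 ÷ 13 → quotient 3, remainder 6
13 ÷ 6 → quotient 2, remainder 1
6 ÷ 1 → quotient 6, remainder 0

[6; 3, 2, 6]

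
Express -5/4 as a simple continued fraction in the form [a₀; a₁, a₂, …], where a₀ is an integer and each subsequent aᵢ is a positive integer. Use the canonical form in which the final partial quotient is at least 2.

[-2; 1, 3]

⌊-5/4⌋ = -2, remainder 3
⌊4/3⌋ = 1, remainder 1
⌊3/1⌋ = 3, remainder 0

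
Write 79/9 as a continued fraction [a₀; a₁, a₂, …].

Repeatedly divide and take the remainder:
79 = 8·9 + 7, so a_0 = 8
9 = 1·7 + 2, so a_1 = 1
7 = 3·2 + 1, so a_2 = 3
2 = 2·1 + 0, so a_3 = 2

[8; 1, 3, 2]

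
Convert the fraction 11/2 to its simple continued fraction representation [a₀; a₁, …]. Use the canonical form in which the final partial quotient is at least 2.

[5; 2]

11 ÷ 2 → quotient 5, remainder 1
2 ÷ 1 → quotient 2, remainder 0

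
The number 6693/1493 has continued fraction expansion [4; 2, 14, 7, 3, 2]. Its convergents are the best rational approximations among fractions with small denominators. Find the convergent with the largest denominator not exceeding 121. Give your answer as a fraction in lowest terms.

List convergents until the denominator exceeds the bound:
a_0 = 4: 4/1  (≤ bound)
a_1 = 2: 9/2  (≤ bound)
a_2 = 14: 130/29  (≤ bound)
a_3 = 7: 919/205  (> 121, stop)

130/29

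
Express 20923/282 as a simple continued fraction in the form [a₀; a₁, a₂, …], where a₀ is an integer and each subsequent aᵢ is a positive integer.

⌊20923/282⌋ = 74, remainder 55
⌊282/55⌋ = 5, remainder 7
⌊55/7⌋ = 7, remainder 6
⌊7/6⌋ = 1, remainder 1
⌊6/1⌋ = 6, remainder 0

[74; 5, 7, 1, 6]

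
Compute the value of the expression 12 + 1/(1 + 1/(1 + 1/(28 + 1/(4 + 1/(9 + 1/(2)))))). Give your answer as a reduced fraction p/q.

56089/4484

Start with 2.
9 + 1/(2/1) = 9 + 1/2 = 19/2
4 + 1/(19/2) = 4 + 2/19 = 78/19
28 + 1/(78/19) = 28 + 19/78 = 2203/78
1 + 1/(2203/78) = 1 + 78/2203 = 2281/2203
1 + 1/(2281/2203) = 1 + 2203/2281 = 4484/2281
12 + 1/(4484/2281) = 12 + 2281/4484 = 56089/4484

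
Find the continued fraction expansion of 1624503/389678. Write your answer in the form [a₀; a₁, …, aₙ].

1624503 = 4·389678 + 65791, so a_0 = 4
389678 = 5·65791 + 60723, so a_1 = 5
65791 = 1·60723 + 5068, so a_2 = 1
60723 = 11·5068 + 4975, so a_3 = 11
5068 = 1·4975 + 93, so a_4 = 1
4975 = 53·93 + 46, so a_5 = 53
93 = 2·46 + 1, so a_6 = 2
46 = 46·1 + 0, so a_7 = 46

[4; 5, 1, 11, 1, 53, 2, 46]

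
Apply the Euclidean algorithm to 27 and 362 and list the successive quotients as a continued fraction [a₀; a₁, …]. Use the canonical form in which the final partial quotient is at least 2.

⌊27/362⌋ = 0, remainder 27
⌊362/27⌋ = 13, remainder 11
⌊27/11⌋ = 2, remainder 5
⌊11/5⌋ = 2, remainder 1
⌊5/1⌋ = 5, remainder 0

[0; 13, 2, 2, 5]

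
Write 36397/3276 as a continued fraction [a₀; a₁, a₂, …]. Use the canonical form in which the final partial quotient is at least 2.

[11; 9, 13, 2, 1, 2, 3]

36397 ÷ 3276 → quotient 11, remainder 361
3276 ÷ 361 → quotient 9, remainder 27
361 ÷ 27 → quotient 13, remainder 10
27 ÷ 10 → quotient 2, remainder 7
10 ÷ 7 → quotient 1, remainder 3
7 ÷ 3 → quotient 2, remainder 1
3 ÷ 1 → quotient 3, remainder 0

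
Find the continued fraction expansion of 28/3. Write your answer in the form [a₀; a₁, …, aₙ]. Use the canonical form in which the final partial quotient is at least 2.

[9; 3]

28 ÷ 3 → quotient 9, remainder 1
3 ÷ 1 → quotient 3, remainder 0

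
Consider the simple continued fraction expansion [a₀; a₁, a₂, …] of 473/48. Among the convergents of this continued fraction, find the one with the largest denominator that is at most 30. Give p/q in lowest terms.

a_0 = 9: 9/1  (≤ bound)
a_1 = 1: 10/1  (≤ bound)
a_2 = 5: 59/6  (≤ bound)
a_3 = 1: 69/7  (≤ bound)
a_4 = 6: 473/48  (> 30, stop)

69/7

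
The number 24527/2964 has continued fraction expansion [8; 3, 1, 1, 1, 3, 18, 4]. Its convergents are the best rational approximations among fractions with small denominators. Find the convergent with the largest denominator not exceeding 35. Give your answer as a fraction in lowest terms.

List convergents until the denominator exceeds the bound:
a_0 = 8: 8/1  (≤ bound)
a_1 = 3: 25/3  (≤ bound)
a_2 = 1: 33/4  (≤ bound)
a_3 = 1: 58/7  (≤ bound)
a_4 = 1: 91/11  (≤ bound)
a_5 = 3: 331/40  (> 35, stop)

91/11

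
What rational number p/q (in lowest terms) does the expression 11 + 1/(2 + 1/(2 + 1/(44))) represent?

Start with 44.
2 + 1/(44/1) = 2 + 1/44 = 89/44
2 + 1/(89/44) = 2 + 44/89 = 222/89
11 + 1/(222/89) = 11 + 89/222 = 2531/222

2531/222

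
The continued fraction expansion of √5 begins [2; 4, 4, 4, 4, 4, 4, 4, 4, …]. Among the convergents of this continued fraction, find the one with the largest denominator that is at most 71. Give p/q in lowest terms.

38/17

List convergents until the denominator exceeds the bound:
a_0 = 2: 2/1  (≤ bound)
a_1 = 4: 9/4  (≤ bound)
a_2 = 4: 38/17  (≤ bound)
a_3 = 4: 161/72  (> 71, stop)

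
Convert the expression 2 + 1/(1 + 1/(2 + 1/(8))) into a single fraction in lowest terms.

67/25

Build up convergents one term at a time:
a_0 = 2: 2/1
a_1 = 1: 3/1
a_2 = 2: 8/3
a_3 = 8: 67/25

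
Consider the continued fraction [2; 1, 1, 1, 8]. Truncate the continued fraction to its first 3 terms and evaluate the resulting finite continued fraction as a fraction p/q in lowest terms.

Use the convergent recurrence hₖ = aₖ·hₖ₋₁ + hₖ₋₂ (and likewise for the denominators kₖ):
a_0 = 2: 2/1
a_1 = 1: 3/1
a_2 = 1: 5/2

5/2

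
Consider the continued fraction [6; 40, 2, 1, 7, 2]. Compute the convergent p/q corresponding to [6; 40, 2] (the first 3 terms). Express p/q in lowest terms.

a_0 = 6: 6/1
a_1 = 40: 241/40
a_2 = 2: 488/81

488/81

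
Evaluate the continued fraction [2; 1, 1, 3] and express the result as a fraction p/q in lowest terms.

18/7

Starting at the tail and folding back:
Start with 3.
1 + 1/(3/1) = 1 + 1/3 = 4/3
1 + 1/(4/3) = 1 + 3/4 = 7/4
2 + 1/(7/4) = 2 + 4/7 = 18/7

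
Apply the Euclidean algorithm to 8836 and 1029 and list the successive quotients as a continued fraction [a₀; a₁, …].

⌊8836/1029⌋ = 8, remainder 604
⌊1029/604⌋ = 1, remainder 425
⌊604/425⌋ = 1, remainder 179
⌊425/179⌋ = 2, remainder 67
⌊179/67⌋ = 2, remainder 45
⌊67/45⌋ = 1, remainder 22
⌊45/22⌋ = 2, remainder 1
⌊22/1⌋ = 22, remainder 0

[8; 1, 1, 2, 2, 1, 2, 22]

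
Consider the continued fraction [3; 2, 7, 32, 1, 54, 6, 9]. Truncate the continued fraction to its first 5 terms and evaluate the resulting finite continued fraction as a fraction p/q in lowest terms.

a_0 = 3: 3/1
a_1 = 2: 7/2
a_2 = 7: 52/15
a_3 = 32: 1671/482
a_4 = 1: 1723/497

1723/497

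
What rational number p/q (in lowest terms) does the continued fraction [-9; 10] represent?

-89/10

a_0 = -9: -9/1
a_1 = 10: -89/10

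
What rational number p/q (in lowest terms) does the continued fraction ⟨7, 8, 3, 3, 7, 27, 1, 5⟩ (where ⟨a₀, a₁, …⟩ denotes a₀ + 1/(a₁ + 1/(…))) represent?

a_0 = 7: 7/1
a_1 = 8: 57/8
a_2 = 3: 178/25
a_3 = 3: 591/83
a_4 = 7: 4315/606
a_5 = 27: 117096/16445
a_6 = 1: 121411/17051
a_7 = 5: 724151/101700

724151/101700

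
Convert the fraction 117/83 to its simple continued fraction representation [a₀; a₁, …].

Run the Euclidean algorithm, recording each quotient:
117 = 1·83 + 34, so a_0 = 1
83 = 2·34 + 15, so a_1 = 2
34 = 2·15 + 4, so a_2 = 2
15 = 3·4 + 3, so a_3 = 3
4 = 1·3 + 1, so a_4 = 1
3 = 3·1 + 0, so a_5 = 3

[1; 2, 2, 3, 1, 3]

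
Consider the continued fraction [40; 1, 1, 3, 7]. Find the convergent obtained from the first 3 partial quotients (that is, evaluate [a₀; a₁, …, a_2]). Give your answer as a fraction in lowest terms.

81/2

Start with 1.
1 + 1/(1/1) = 1 + 1/1 = 2/1
40 + 1/(2/1) = 40 + 1/2 = 81/2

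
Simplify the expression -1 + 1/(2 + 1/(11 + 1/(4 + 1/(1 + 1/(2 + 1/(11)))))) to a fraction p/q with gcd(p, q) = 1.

-1942/3725

a_0 = -1: -1/1
a_1 = 2: -1/2
a_2 = 11: -12/23
a_3 = 4: -49/94
a_4 = 1: -61/117
a_5 = 2: -171/328
a_6 = 11: -1942/3725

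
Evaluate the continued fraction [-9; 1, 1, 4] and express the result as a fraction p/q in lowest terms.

Compute successive convergents:
a_0 = -9: -9/1
a_1 = 1: -8/1
a_2 = 1: -17/2
a_3 = 4: -76/9

-76/9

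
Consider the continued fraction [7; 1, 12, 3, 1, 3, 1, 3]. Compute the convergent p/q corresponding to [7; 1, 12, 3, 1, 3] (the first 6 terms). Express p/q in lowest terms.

1577/199

Start with 3.
1 + 1/(3/1) = 1 + 1/3 = 4/3
3 + 1/(4/3) = 3 + 3/4 = 15/4
12 + 1/(15/4) = 12 + 4/15 = 184/15
1 + 1/(184/15) = 1 + 15/184 = 199/184
7 + 1/(199/184) = 7 + 184/199 = 1577/199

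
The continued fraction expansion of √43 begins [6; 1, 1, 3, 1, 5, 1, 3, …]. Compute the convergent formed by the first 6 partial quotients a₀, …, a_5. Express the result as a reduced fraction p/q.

Starting at the tail and folding back:
Start with 5.
1 + 1/(5/1) = 1 + 1/5 = 6/5
3 + 1/(6/5) = 3 + 5/6 = 23/6
1 + 1/(23/6) = 1 + 6/23 = 29/23
1 + 1/(29/23) = 1 + 23/29 = 52/29
6 + 1/(52/29) = 6 + 29/52 = 341/52

341/52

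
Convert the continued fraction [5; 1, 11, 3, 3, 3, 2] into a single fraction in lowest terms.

5534/935

a_0 = 5: 5/1
a_1 = 1: 6/1
a_2 = 11: 71/12
a_3 = 3: 219/37
a_4 = 3: 728/123
a_5 = 3: 2403/406
a_6 = 2: 5534/935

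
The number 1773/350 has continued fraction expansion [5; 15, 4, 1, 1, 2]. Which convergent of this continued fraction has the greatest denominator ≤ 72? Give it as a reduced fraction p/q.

a_0 = 5: 5/1  (≤ bound)
a_1 = 15: 76/15  (≤ bound)
a_2 = 4: 309/61  (≤ bound)
a_3 = 1: 385/76  (> 72, stop)

309/61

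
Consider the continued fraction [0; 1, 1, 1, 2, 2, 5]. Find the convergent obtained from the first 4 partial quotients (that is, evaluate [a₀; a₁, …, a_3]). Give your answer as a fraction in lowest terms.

a_0 = 0: 0/1
a_1 = 1: 1/1
a_2 = 1: 1/2
a_3 = 1: 2/3

2/3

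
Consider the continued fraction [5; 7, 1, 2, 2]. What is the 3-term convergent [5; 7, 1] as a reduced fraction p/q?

Collapse the nested fraction from the inside out:
Start with 1.
7 + 1/(1/1) = 7 + 1/1 = 8/1
5 + 1/(8/1) = 5 + 1/8 = 41/8

41/8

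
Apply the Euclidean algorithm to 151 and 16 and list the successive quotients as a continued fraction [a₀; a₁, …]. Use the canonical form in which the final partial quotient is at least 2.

⌊151/16⌋ = 9, remainder 7
⌊16/7⌋ = 2, remainder 2
⌊7/2⌋ = 3, remainder 1
⌊2/1⌋ = 2, remainder 0

[9; 2, 3, 2]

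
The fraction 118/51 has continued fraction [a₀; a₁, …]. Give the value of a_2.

Apply division with remainder until the remainder is 0:
118 ÷ 51 → quotient 2, remainder 16
51 ÷ 16 → quotient 3, remainder 3
16 ÷ 3 → quotient 5, remainder 1

5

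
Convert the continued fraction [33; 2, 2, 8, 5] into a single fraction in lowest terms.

a_0 = 33: 33/1
a_1 = 2: 67/2
a_2 = 2: 167/5
a_3 = 8: 1403/42
a_4 = 5: 7182/215

7182/215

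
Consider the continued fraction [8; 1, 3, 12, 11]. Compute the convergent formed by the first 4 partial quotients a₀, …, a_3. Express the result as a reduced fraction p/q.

429/49

Start with 12.
3 + 1/(12/1) = 3 + 1/12 = 37/12
1 + 1/(37/12) = 1 + 12/37 = 49/37
8 + 1/(49/37) = 8 + 37/49 = 429/49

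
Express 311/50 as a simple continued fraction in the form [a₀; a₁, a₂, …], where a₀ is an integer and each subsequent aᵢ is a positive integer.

⌊311/50⌋ = 6, remainder 11
⌊50/11⌋ = 4, remainder 6
⌊11/6⌋ = 1, remainder 5
⌊6/5⌋ = 1, remainder 1
⌊5/1⌋ = 5, remainder 0

[6; 4, 1, 1, 5]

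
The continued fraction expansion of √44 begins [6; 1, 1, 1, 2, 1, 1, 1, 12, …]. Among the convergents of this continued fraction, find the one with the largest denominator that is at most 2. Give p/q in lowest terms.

List convergents until the denominator exceeds the bound:
a_0 = 6: 6/1  (≤ bound)
a_1 = 1: 7/1  (≤ bound)
a_2 = 1: 13/2  (≤ bound)
a_3 = 1: 20/3  (> 2, stop)

13/2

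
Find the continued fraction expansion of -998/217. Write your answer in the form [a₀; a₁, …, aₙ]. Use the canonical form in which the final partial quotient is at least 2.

[-5; 2, 2, 43]

Run the Euclidean algorithm, recording each quotient:
-998 = -5·217 + 87, so a_0 = -5
217 = 2·87 + 43, so a_1 = 2
87 = 2·43 + 1, so a_2 = 2
43 = 43·1 + 0, so a_3 = 43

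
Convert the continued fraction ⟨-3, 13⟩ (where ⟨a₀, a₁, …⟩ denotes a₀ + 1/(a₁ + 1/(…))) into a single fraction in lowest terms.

Work from the innermost term outward:
Start with 13.
-3 + 1/(13/1) = -3 + 1/13 = -38/13

-38/13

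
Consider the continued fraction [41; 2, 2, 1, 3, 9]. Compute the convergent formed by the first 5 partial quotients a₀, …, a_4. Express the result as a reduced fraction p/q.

Collapse the nested fraction from the inside out:
Start with 3.
1 + 1/(3/1) = 1 + 1/3 = 4/3
2 + 1/(4/3) = 2 + 3/4 = 11/4
2 + 1/(11/4) = 2 + 4/11 = 26/11
41 + 1/(26/11) = 41 + 11/26 = 1077/26

1077/26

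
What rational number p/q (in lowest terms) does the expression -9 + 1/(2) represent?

-17/2

a_0 = -9: -9/1
a_1 = 2: -17/2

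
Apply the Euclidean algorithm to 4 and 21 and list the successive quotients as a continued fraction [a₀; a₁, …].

Apply division with remainder until the remainder is 0:
4 = 0·21 + 4, so a_0 = 0
21 = 5·4 + 1, so a_1 = 5
4 = 4·1 + 0, so a_2 = 4

[0; 5, 4]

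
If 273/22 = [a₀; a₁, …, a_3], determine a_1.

⌊273/22⌋ = 12, remainder 9
⌊22/9⌋ = 2, remainder 4

2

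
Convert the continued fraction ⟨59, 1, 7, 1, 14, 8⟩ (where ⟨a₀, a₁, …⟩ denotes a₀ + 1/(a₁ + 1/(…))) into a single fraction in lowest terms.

64739/1081

a_0 = 59: 59/1
a_1 = 1: 60/1
a_2 = 7: 479/8
a_3 = 1: 539/9
a_4 = 14: 8025/134
a_5 = 8: 64739/1081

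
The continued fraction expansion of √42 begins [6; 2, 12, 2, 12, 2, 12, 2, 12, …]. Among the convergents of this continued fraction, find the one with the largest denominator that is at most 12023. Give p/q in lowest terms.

a_0 = 6: 6/1  (≤ bound)
a_1 = 2: 13/2  (≤ bound)
a_2 = 12: 162/25  (≤ bound)
a_3 = 2: 337/52  (≤ bound)
a_4 = 12: 4206/649  (≤ bound)
a_5 = 2: 8749/1350  (≤ bound)
a_6 = 12: 109194/16849  (> 12023, stop)

8749/1350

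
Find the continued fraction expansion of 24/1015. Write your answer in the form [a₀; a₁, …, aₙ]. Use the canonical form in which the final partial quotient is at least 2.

[0; 42, 3, 2, 3]

Apply division with remainder until the remainder is 0:
⌊24/1015⌋ = 0, remainder 24
⌊1015/24⌋ = 42, remainder 7
⌊24/7⌋ = 3, remainder 3
⌊7/3⌋ = 2, remainder 1
⌊3/1⌋ = 3, remainder 0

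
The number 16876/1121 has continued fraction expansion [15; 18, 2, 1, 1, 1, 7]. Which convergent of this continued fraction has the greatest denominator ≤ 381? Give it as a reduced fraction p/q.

a_0 = 15: 15/1  (≤ bound)
a_1 = 18: 271/18  (≤ bound)
a_2 = 2: 557/37  (≤ bound)
a_3 = 1: 828/55  (≤ bound)
a_4 = 1: 1385/92  (≤ bound)
a_5 = 1: 2213/147  (≤ bound)
a_6 = 7: 16876/1121  (> 381, stop)

2213/147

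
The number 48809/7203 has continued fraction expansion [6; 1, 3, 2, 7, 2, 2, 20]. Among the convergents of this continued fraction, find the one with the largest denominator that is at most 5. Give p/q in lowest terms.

a_0 = 6: 6/1  (≤ bound)
a_1 = 1: 7/1  (≤ bound)
a_2 = 3: 27/4  (≤ bound)
a_3 = 2: 61/9  (> 5, stop)

27/4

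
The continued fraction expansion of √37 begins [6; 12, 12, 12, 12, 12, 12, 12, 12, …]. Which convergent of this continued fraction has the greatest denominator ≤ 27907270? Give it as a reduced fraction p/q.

List convergents until the denominator exceeds the bound:
a_0 = 6: 6/1  (≤ bound)
a_1 = 12: 73/12  (≤ bound)
a_2 = 12: 882/145  (≤ bound)
a_3 = 12: 10657/1752  (≤ bound)
a_4 = 12: 128766/21169  (≤ bound)
a_5 = 12: 1555849/255780  (≤ bound)
a_6 = 12: 18798954/3090529  (≤ bound)
a_7 = 12: 227143297/37342128  (> 27907270, stop)

18798954/3090529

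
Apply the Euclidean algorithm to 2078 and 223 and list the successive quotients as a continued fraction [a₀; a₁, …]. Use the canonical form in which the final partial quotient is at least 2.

[9; 3, 7, 10]

Apply division with remainder until the remainder is 0:
2078 ÷ 223 → quotient 9, remainder 71
223 ÷ 71 → quotient 3, remainder 10
71 ÷ 10 → quotient 7, remainder 1
10 ÷ 1 → quotient 10, remainder 0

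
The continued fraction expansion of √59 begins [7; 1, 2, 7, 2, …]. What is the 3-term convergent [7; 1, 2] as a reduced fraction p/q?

Start with 2.
1 + 1/(2/1) = 1 + 1/2 = 3/2
7 + 1/(3/2) = 7 + 2/3 = 23/3

23/3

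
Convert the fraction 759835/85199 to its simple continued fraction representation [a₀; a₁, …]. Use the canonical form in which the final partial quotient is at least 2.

Apply division with remainder until the remainder is 0:
⌊759835/85199⌋ = 8, remainder 78243
⌊85199/78243⌋ = 1, remainder 6956
⌊78243/6956⌋ = 11, remainder 1727
⌊6956/1727⌋ = 4, remainder 48
⌊1727/48⌋ = 35, remainder 47
⌊48/47⌋ = 1, remainder 1
⌊47/1⌋ = 47, remainder 0

[8; 1, 11, 4, 35, 1, 47]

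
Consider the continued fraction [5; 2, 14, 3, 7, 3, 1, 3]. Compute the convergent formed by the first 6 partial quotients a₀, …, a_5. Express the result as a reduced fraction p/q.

11213/2045

Starting at the tail and folding back:
Start with 3.
7 + 1/(3/1) = 7 + 1/3 = 22/3
3 + 1/(22/3) = 3 + 3/22 = 69/22
14 + 1/(69/22) = 14 + 22/69 = 988/69
2 + 1/(988/69) = 2 + 69/988 = 2045/988
5 + 1/(2045/988) = 5 + 988/2045 = 11213/2045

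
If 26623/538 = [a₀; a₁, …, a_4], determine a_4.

5

26623 ÷ 538 → quotient 49, remainder 261
538 ÷ 261 → quotient 2, remainder 16
261 ÷ 16 → quotient 16, remainder 5
16 ÷ 5 → quotient 3, remainder 1
5 ÷ 1 → quotient 5, remainder 0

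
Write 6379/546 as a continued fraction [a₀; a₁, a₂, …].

[11; 1, 2, 6, 2, 2, 5]

Repeatedly divide and take the remainder:
6379 ÷ 546 → quotient 11, remainder 373
546 ÷ 373 → quotient 1, remainder 173
373 ÷ 173 → quotient 2, remainder 27
173 ÷ 27 → quotient 6, remainder 11
27 ÷ 11 → quotient 2, remainder 5
11 ÷ 5 → quotient 2, remainder 1
5 ÷ 1 → quotient 5, remainder 0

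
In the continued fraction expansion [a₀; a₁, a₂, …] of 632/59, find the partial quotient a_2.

2

632 ÷ 59 → quotient 10, remainder 42
59 ÷ 42 → quotient 1, remainder 17
42 ÷ 17 → quotient 2, remainder 8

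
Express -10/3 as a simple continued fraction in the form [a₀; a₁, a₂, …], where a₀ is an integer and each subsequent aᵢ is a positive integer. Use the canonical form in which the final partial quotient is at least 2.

[-4; 1, 2]

Apply division with remainder until the remainder is 0:
-10 ÷ 3 → quotient -4, remainder 2
3 ÷ 2 → quotient 1, remainder 1
2 ÷ 1 → quotient 2, remainder 0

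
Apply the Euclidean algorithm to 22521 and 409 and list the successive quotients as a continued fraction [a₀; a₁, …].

[55; 15, 1, 2, 1, 2, 2]

⌊22521/409⌋ = 55, remainder 26
⌊409/26⌋ = 15, remainder 19
⌊26/19⌋ = 1, remainder 7
⌊19/7⌋ = 2, remainder 5
⌊7/5⌋ = 1, remainder 2
⌊5/2⌋ = 2, remainder 1
⌊2/1⌋ = 2, remainder 0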